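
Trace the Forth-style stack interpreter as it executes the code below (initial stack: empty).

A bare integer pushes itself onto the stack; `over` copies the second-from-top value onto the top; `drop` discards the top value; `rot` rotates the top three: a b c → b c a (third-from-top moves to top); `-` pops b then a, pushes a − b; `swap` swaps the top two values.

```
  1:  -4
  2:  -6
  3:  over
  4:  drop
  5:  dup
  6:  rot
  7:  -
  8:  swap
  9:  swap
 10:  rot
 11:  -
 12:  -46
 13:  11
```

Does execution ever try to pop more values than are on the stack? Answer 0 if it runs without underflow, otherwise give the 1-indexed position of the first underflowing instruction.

-4    [-4]
-6    [-4, -6]
over  [-4, -6, -4]
drop  [-4, -6]
dup   [-4, -6, -6]
rot   [-6, -6, -4]
-     [-6, -2]
swap  [-2, -6]
swap  [-6, -2]
rot  — needs 3 operands, stack has 2 → underflow

10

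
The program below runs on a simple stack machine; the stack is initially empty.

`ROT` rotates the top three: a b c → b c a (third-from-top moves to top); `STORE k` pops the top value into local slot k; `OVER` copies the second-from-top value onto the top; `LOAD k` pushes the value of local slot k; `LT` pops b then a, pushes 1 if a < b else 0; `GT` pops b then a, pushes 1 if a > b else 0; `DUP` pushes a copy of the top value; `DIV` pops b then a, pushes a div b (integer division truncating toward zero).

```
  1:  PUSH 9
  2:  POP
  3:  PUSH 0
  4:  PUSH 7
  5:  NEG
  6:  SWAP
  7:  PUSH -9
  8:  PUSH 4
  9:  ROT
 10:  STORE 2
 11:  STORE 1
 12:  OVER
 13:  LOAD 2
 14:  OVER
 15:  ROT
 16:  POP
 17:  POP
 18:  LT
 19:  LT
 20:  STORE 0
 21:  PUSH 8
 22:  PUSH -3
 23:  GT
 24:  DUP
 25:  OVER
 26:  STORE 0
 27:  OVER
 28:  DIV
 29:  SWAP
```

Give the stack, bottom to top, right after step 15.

PUSH 9   9
POP      (empty)
PUSH 0   0
PUSH 7   0 7
NEG      0 -7
SWAP     -7 0
PUSH -9  -7 0 -9
PUSH 4   -7 0 -9 4
ROT      -7 -9 4 0
STORE 2  -7 -9 4
STORE 1  -7 -9
OVER     -7 -9 -7
LOAD 2   -7 -9 -7 0
OVER     -7 -9 -7 0 -7
ROT      -7 -9 0 -7 -7

[-7, -9, 0, -7, -7]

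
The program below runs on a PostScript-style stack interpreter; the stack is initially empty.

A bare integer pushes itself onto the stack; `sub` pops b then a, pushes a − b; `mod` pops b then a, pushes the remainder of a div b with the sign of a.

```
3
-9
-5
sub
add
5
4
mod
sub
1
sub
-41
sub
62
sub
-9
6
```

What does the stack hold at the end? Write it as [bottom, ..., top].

[-24, -9, 6]

3   : [3]
-9  : [3, -9]
-5  : [3, -9, -5]
sub : [3, -4]
add : [-1]
5   : [-1, 5]
4   : [-1, 5, 4]
mod : [-1, 1]
sub : [-2]
1   : [-2, 1]
sub : [-3]
-41 : [-3, -41]
sub : [38]
62  : [38, 62]
sub : [-24]
-9  : [-24, -9]
6   : [-24, -9, 6]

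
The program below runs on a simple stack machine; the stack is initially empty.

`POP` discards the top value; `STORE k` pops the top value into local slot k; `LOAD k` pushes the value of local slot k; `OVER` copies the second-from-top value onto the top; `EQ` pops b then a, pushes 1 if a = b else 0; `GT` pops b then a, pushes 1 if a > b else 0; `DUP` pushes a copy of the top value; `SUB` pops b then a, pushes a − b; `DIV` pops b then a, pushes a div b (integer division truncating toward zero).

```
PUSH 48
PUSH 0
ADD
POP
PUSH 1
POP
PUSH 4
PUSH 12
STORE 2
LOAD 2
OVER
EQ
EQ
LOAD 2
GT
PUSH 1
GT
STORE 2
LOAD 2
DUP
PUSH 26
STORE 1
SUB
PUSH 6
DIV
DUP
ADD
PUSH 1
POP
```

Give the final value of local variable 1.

PUSH 48  [48]
PUSH 0   [48, 0]
ADD      [48]
POP      []
PUSH 1   [1]
POP      []
PUSH 4   [4]
PUSH 12  [4, 12]
STORE 2  [4]
LOAD 2   [4, 12]
OVER     [4, 12, 4]
EQ       [4, 0]
EQ       [0]
LOAD 2   [0, 12]
GT       [0]
PUSH 1   [0, 1]
GT       [0]
STORE 2  []
LOAD 2   [0]
DUP      [0, 0]
PUSH 26  [0, 0, 26]
STORE 1  [0, 0]
SUB      [0]
PUSH 6   [0, 6]
DIV      [0]
DUP      [0, 0]
ADD      [0]
PUSH 1   [0, 1]
POP      [0]

26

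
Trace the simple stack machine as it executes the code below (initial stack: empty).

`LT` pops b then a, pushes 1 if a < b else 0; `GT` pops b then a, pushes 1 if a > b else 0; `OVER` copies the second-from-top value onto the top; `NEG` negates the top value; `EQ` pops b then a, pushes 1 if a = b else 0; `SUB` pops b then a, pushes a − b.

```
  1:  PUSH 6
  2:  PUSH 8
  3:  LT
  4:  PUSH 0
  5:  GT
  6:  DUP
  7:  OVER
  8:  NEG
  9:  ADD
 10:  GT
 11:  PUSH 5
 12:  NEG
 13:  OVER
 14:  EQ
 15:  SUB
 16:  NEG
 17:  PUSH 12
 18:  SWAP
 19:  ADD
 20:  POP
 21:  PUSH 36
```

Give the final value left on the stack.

PUSH 6  → 6
PUSH 8  → 6 8
LT      → 1
PUSH 0  → 1 0
GT      → 1
DUP     → 1 1
OVER    → 1 1 1
NEG     → 1 1 -1
ADD     → 1 0
GT      → 1
PUSH 5  → 1 5
NEG     → 1 -5
OVER    → 1 -5 1
EQ      → 1 0
SUB     → 1
NEG     → -1
PUSH 12 → -1 12
SWAP    → 12 -1
ADD     → 11
POP     → (empty)
PUSH 36 → 36

36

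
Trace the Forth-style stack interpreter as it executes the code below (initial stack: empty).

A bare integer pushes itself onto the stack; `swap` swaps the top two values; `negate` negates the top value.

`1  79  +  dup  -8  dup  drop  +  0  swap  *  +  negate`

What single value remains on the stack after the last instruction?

1      : 1
79     : 1 79
+      : 80
dup    : 80 80
-8     : 80 80 -8
dup    : 80 80 -8 -8
drop   : 80 80 -8
+      : 80 72
0      : 80 72 0
swap   : 80 0 72
*      : 80 0
+      : 80
negate : -80

-80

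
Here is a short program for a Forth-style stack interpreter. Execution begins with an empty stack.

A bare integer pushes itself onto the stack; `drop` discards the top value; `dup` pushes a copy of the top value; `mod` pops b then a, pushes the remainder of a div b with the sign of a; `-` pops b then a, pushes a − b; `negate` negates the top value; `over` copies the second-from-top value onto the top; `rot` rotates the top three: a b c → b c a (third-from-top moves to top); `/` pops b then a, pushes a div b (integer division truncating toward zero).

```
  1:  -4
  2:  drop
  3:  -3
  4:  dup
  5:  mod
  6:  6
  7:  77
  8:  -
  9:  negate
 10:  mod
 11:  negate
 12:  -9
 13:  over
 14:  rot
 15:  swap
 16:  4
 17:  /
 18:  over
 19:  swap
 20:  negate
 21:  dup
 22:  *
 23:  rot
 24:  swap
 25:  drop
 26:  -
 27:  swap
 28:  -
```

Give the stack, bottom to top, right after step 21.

-4     -> [-4]
drop   -> []
-3     -> [-3]
dup    -> [-3, -3]
mod    -> [0]
6      -> [0, 6]
77     -> [0, 6, 77]
-      -> [0, -71]
negate -> [0, 71]
mod    -> [0]
negate -> [0]
-9     -> [0, -9]
over   -> [0, -9, 0]
rot    -> [-9, 0, 0]
swap   -> [-9, 0, 0]
4      -> [-9, 0, 0, 4]
/      -> [-9, 0, 0]
over   -> [-9, 0, 0, 0]
swap   -> [-9, 0, 0, 0]
negate -> [-9, 0, 0, 0]
dup    -> [-9, 0, 0, 0, 0]

[-9, 0, 0, 0, 0]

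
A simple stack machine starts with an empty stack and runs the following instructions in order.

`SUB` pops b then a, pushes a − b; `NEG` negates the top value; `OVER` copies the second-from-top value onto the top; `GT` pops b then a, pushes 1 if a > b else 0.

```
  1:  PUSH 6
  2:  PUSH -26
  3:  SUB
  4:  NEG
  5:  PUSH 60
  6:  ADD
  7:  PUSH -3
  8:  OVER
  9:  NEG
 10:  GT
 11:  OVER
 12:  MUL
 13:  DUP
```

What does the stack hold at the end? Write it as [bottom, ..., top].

PUSH 6   : [6]
PUSH -26 : [6, -26]
SUB      : [32]
NEG      : [-32]
PUSH 60  : [-32, 60]
ADD      : [28]
PUSH -3  : [28, -3]
OVER     : [28, -3, 28]
NEG      : [28, -3, -28]
GT       : [28, 1]
OVER     : [28, 1, 28]
MUL      : [28, 28]
DUP      : [28, 28, 28]

[28, 28, 28]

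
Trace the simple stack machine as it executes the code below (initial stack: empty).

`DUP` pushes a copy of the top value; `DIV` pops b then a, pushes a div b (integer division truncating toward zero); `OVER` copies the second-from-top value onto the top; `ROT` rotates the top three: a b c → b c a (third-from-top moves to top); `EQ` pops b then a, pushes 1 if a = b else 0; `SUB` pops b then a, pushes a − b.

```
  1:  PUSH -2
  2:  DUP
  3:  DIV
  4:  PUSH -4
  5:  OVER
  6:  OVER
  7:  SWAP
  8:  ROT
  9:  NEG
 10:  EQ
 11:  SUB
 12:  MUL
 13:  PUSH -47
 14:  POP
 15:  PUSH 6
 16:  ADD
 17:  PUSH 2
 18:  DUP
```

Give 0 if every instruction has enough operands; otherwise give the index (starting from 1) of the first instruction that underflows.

PUSH -2  -> [-2]
DUP      -> [-2, -2]
DIV      -> [1]
PUSH -4  -> [1, -4]
OVER     -> [1, -4, 1]
OVER     -> [1, -4, 1, -4]
SWAP     -> [1, -4, -4, 1]
ROT      -> [1, -4, 1, -4]
NEG      -> [1, -4, 1, 4]
EQ       -> [1, -4, 0]
SUB      -> [1, -4]
MUL      -> [-4]
PUSH -47 -> [-4, -47]
POP      -> [-4]
PUSH 6   -> [-4, 6]
ADD      -> [2]
PUSH 2   -> [2, 2]
DUP      -> [2, 2, 2]

0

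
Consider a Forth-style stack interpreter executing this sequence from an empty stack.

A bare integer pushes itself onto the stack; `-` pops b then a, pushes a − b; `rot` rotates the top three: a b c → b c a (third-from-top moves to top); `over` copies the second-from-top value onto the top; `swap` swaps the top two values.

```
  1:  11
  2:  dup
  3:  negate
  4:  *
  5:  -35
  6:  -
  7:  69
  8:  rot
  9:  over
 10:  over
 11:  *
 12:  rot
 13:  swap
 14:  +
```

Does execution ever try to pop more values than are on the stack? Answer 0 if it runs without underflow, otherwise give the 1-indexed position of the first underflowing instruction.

8

11     -> 11
dup    -> 11 11
negate -> 11 -11
*      -> -121
-35    -> -121 -35
-      -> -86
69     -> -86 69
rot  — needs 3 operands, stack has 2 → underflow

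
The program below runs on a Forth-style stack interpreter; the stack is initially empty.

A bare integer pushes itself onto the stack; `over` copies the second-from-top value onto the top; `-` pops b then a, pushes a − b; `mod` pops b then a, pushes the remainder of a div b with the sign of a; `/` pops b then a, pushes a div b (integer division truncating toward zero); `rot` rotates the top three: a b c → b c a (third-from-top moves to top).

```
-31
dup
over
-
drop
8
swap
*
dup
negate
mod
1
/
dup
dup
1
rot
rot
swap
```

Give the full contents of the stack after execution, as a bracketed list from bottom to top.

-31     [-31]
dup     [-31, -31]
over    [-31, -31, -31]
-       [-31, 0]
drop    [-31]
8       [-31, 8]
swap    [8, -31]
*       [-248]
dup     [-248, -248]
negate  [-248, 248]
mod     [0]
1       [0, 1]
/       [0]
dup     [0, 0]
dup     [0, 0, 0]
1       [0, 0, 0, 1]
rot     [0, 0, 1, 0]
rot     [0, 1, 0, 0]
swap    [0, 1, 0, 0]

[0, 1, 0, 0]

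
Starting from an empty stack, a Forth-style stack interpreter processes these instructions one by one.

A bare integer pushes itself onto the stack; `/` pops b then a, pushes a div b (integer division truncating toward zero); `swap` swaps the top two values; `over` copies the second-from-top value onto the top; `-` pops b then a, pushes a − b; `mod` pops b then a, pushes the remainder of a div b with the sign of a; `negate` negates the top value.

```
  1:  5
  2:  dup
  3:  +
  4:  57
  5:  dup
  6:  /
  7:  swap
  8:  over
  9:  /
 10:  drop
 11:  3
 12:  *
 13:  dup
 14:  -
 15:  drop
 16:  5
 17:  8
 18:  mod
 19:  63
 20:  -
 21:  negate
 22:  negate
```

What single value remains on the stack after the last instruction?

5      -> [5]
dup    -> [5, 5]
+      -> [10]
57     -> [10, 57]
dup    -> [10, 57, 57]
/      -> [10, 1]
swap   -> [1, 10]
over   -> [1, 10, 1]
/      -> [1, 10]
drop   -> [1]
3      -> [1, 3]
*      -> [3]
dup    -> [3, 3]
-      -> [0]
drop   -> []
5      -> [5]
8      -> [5, 8]
mod    -> [5]
63     -> [5, 63]
-      -> [-58]
negate -> [58]
negate -> [-58]

-58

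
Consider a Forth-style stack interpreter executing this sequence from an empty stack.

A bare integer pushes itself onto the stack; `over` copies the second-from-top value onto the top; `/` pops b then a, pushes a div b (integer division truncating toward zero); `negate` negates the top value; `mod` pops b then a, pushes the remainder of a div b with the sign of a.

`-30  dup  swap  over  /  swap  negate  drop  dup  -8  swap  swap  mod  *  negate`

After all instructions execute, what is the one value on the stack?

-30    : -30
dup    : -30 -30
swap   : -30 -30
over   : -30 -30 -30
/      : -30 1
swap   : 1 -30
negate : 1 30
drop   : 1
dup    : 1 1
-8     : 1 1 -8
swap   : 1 -8 1
swap   : 1 1 -8
mod    : 1 1
*      : 1
negate : -1

-1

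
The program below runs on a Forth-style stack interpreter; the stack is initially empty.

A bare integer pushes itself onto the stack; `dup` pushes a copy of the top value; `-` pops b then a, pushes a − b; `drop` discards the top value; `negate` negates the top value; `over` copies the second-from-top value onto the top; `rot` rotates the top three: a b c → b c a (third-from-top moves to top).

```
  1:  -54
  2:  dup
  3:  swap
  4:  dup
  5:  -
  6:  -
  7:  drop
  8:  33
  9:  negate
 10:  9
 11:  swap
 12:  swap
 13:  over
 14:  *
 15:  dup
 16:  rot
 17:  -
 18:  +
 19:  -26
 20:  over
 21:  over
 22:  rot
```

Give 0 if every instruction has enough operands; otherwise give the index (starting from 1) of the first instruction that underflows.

-54    → [-54]
dup    → [-54, -54]
swap   → [-54, -54]
dup    → [-54, -54, -54]
-      → [-54, 0]
-      → [-54]
drop   → []
33     → [33]
negate → [-33]
9      → [-33, 9]
swap   → [9, -33]
swap   → [-33, 9]
over   → [-33, 9, -33]
*      → [-33, -297]
dup    → [-33, -297, -297]
rot    → [-297, -297, -33]
-      → [-297, -264]
+      → [-561]
-26    → [-561, -26]
over   → [-561, -26, -561]
over   → [-561, -26, -561, -26]
rot    → [-561, -561, -26, -26]

0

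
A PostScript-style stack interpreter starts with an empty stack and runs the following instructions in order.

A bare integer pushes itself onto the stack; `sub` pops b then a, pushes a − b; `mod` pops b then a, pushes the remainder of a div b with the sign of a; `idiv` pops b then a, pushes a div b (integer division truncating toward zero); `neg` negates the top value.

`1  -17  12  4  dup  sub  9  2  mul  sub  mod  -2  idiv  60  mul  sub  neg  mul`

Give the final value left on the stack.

1    → [1]
-17  → [1, -17]
12   → [1, -17, 12]
4    → [1, -17, 12, 4]
dup  → [1, -17, 12, 4, 4]
sub  → [1, -17, 12, 0]
9    → [1, -17, 12, 0, 9]
2    → [1, -17, 12, 0, 9, 2]
mul  → [1, -17, 12, 0, 18]
sub  → [1, -17, 12, -18]
mod  → [1, -17, 12]
-2   → [1, -17, 12, -2]
idiv → [1, -17, -6]
60   → [1, -17, -6, 60]
mul  → [1, -17, -360]
sub  → [1, 343]
neg  → [1, -343]
mul  → [-343]

-343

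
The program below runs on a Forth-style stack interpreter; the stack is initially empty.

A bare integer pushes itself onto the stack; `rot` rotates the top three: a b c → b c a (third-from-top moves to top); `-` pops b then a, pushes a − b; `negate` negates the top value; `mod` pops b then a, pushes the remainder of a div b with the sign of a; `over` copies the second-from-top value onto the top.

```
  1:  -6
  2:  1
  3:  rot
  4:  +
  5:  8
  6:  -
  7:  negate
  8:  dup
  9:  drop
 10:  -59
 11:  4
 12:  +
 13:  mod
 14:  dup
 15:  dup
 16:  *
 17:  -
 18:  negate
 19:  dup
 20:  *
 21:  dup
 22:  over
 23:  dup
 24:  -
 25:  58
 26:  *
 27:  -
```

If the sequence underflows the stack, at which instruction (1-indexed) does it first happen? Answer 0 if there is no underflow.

-6 → [-6]
1  → [-6, 1]
rot  — needs 3 operands, stack has 2 → underflow

3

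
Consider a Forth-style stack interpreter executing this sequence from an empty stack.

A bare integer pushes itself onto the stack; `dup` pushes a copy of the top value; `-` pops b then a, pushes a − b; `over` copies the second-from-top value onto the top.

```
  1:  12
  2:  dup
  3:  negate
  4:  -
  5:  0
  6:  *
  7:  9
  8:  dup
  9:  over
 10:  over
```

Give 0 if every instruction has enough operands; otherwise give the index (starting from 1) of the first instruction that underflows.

12      12
dup     12 12
negate  12 -12
-       24
0       24 0
*       0
9       0 9
dup     0 9 9
over    0 9 9 9
over    0 9 9 9 9

0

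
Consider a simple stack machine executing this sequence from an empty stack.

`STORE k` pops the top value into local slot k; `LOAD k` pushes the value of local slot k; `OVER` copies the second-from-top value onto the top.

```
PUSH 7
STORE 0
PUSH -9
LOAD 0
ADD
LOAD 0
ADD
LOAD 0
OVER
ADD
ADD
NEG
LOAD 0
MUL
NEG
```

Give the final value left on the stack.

119

PUSH 7   [7]
STORE 0  []
PUSH -9  [-9]
LOAD 0   [-9, 7]
ADD      [-2]
LOAD 0   [-2, 7]
ADD      [5]
LOAD 0   [5, 7]
OVER     [5, 7, 5]
ADD      [5, 12]
ADD      [17]
NEG      [-17]
LOAD 0   [-17, 7]
MUL      [-119]
NEG      [119]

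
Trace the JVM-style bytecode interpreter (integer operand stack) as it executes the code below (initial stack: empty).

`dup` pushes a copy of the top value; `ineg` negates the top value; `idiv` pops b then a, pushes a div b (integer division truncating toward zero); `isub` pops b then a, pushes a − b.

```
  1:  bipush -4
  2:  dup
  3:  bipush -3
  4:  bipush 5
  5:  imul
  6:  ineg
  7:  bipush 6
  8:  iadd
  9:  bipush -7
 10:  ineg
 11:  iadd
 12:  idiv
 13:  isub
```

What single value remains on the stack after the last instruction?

bipush -4 -> -4
dup       -> -4 -4
bipush -3 -> -4 -4 -3
bipush 5  -> -4 -4 -3 5
imul      -> -4 -4 -15
ineg      -> -4 -4 15
bipush 6  -> -4 -4 15 6
iadd      -> -4 -4 21
bipush -7 -> -4 -4 21 -7
ineg      -> -4 -4 21 7
iadd      -> -4 -4 28
idiv      -> -4 0
isub      -> -4

-4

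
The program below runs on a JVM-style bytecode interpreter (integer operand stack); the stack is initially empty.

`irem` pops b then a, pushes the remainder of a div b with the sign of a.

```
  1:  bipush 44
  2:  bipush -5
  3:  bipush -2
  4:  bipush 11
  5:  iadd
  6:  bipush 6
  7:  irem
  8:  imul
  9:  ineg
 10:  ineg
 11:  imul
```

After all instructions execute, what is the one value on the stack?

bipush 44 : 44
bipush -5 : 44 -5
bipush -2 : 44 -5 -2
bipush 11 : 44 -5 -2 11
iadd      : 44 -5 9
bipush 6  : 44 -5 9 6
irem      : 44 -5 3
imul      : 44 -15
ineg      : 44 15
ineg      : 44 -15
imul      : -660

-660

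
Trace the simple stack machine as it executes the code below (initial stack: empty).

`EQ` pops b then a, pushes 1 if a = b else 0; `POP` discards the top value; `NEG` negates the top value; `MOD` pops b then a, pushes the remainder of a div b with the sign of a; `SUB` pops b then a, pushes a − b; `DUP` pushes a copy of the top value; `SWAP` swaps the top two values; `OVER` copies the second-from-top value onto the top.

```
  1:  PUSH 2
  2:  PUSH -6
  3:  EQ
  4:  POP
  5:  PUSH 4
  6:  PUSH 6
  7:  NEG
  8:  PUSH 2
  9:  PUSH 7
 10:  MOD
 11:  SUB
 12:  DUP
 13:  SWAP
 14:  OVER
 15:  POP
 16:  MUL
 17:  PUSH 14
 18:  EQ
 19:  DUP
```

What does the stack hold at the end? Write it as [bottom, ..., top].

[4, 0, 0]

PUSH 2  : [2]
PUSH -6 : [2, -6]
EQ      : [0]
POP     : []
PUSH 4  : [4]
PUSH 6  : [4, 6]
NEG     : [4, -6]
PUSH 2  : [4, -6, 2]
PUSH 7  : [4, -6, 2, 7]
MOD     : [4, -6, 2]
SUB     : [4, -8]
DUP     : [4, -8, -8]
SWAP    : [4, -8, -8]
OVER    : [4, -8, -8, -8]
POP     : [4, -8, -8]
MUL     : [4, 64]
PUSH 14 : [4, 64, 14]
EQ      : [4, 0]
DUP     : [4, 0, 0]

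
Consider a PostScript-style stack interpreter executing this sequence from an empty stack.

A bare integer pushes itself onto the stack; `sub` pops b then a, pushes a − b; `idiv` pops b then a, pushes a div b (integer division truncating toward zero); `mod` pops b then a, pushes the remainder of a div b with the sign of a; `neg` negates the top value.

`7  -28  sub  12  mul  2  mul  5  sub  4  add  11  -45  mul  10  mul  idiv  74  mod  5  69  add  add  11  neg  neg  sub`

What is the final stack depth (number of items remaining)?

7    : [7]
-28  : [7, -28]
sub  : [35]
12   : [35, 12]
mul  : [420]
2    : [420, 2]
mul  : [840]
5    : [840, 5]
sub  : [835]
4    : [835, 4]
add  : [839]
11   : [839, 11]
-45  : [839, 11, -45]
mul  : [839, -495]
10   : [839, -495, 10]
mul  : [839, -4950]
idiv : [0]
74   : [0, 74]
mod  : [0]
5    : [0, 5]
69   : [0, 5, 69]
add  : [0, 74]
add  : [74]
11   : [74, 11]
neg  : [74, -11]
neg  : [74, 11]
sub  : [63]

1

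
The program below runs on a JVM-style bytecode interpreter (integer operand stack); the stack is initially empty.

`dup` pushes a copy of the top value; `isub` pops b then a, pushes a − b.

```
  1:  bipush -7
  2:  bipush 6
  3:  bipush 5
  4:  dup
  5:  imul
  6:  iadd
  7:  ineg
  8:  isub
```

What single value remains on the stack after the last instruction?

24

bipush -7 -> -7
bipush 6  -> -7 6
bipush 5  -> -7 6 5
dup       -> -7 6 5 5
imul      -> -7 6 25
iadd      -> -7 31
ineg      -> -7 -31
isub      -> 24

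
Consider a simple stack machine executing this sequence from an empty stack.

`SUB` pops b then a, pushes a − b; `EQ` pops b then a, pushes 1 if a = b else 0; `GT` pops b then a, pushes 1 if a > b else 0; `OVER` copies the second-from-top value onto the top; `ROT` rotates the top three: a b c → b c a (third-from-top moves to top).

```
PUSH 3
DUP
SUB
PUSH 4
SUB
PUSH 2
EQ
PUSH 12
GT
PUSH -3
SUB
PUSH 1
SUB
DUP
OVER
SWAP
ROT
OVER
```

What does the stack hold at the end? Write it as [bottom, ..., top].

[2, 2, 2, 2]

PUSH 3  → 3
DUP     → 3 3
SUB     → 0
PUSH 4  → 0 4
SUB     → -4
PUSH 2  → -4 2
EQ      → 0
PUSH 12 → 0 12
GT      → 0
PUSH -3 → 0 -3
SUB     → 3
PUSH 1  → 3 1
SUB     → 2
DUP     → 2 2
OVER    → 2 2 2
SWAP    → 2 2 2
ROT     → 2 2 2
OVER    → 2 2 2 2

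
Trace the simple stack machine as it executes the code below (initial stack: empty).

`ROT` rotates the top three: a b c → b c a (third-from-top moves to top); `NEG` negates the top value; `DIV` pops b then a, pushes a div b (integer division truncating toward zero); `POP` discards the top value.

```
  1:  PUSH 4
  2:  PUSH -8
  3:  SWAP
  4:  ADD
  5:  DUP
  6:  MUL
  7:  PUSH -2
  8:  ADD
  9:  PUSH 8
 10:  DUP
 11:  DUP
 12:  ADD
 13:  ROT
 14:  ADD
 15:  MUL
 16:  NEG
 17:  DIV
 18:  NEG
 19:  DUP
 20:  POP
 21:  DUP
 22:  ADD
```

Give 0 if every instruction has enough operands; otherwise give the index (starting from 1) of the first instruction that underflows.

PUSH 4   4
PUSH -8  4 -8
SWAP     -8 4
ADD      -4
DUP      -4 -4
MUL      16
PUSH -2  16 -2
ADD      14
PUSH 8   14 8
DUP      14 8 8
DUP      14 8 8 8
ADD      14 8 16
ROT      8 16 14
ADD      8 30
MUL      240
NEG      -240
DIV  — needs 2 operands, stack has 1 → underflow

17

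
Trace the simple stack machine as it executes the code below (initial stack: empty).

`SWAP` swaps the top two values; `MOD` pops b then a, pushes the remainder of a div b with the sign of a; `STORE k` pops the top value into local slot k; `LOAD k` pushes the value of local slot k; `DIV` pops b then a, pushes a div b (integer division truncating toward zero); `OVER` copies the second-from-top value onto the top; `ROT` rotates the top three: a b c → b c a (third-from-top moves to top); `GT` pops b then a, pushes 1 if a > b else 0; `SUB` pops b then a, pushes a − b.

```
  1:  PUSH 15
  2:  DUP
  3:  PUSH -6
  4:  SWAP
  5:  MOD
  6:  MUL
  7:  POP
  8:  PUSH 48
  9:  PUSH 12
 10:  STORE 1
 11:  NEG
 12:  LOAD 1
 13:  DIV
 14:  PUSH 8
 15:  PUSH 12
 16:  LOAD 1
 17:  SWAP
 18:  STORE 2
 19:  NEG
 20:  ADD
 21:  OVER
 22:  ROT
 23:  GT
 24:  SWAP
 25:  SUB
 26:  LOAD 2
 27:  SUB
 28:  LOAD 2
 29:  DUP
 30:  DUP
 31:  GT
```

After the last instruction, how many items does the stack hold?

3

PUSH 15 → 15
DUP     → 15 15
PUSH -6 → 15 15 -6
SWAP    → 15 -6 15
MOD     → 15 -6
MUL     → -90
POP     → (empty)
PUSH 48 → 48
PUSH 12 → 48 12
STORE 1 → 48
NEG     → -48
LOAD 1  → -48 12
DIV     → -4
PUSH 8  → -4 8
PUSH 12 → -4 8 12
LOAD 1  → -4 8 12 12
SWAP    → -4 8 12 12
STORE 2 → -4 8 12
NEG     → -4 8 -12
ADD     → -4 -4
OVER    → -4 -4 -4
ROT     → -4 -4 -4
GT      → -4 0
SWAP    → 0 -4
SUB     → 4
LOAD 2  → 4 12
SUB     → -8
LOAD 2  → -8 12
DUP     → -8 12 12
DUP     → -8 12 12 12
GT      → -8 12 0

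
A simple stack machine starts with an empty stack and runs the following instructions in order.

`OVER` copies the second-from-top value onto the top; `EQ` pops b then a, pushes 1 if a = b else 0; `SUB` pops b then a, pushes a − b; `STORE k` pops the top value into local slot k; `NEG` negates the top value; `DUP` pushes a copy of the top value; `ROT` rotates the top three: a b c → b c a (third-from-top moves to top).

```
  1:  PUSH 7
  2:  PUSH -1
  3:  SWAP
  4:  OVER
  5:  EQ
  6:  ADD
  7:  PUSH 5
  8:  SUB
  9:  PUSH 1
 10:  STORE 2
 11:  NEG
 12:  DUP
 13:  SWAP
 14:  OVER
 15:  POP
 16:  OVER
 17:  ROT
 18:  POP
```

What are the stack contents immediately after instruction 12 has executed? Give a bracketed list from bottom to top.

[6, 6]

PUSH 7   7
PUSH -1  7 -1
SWAP     -1 7
OVER     -1 7 -1
EQ       -1 0
ADD      -1
PUSH 5   -1 5
SUB      -6
PUSH 1   -6 1
STORE 2  -6
NEG      6
DUP      6 6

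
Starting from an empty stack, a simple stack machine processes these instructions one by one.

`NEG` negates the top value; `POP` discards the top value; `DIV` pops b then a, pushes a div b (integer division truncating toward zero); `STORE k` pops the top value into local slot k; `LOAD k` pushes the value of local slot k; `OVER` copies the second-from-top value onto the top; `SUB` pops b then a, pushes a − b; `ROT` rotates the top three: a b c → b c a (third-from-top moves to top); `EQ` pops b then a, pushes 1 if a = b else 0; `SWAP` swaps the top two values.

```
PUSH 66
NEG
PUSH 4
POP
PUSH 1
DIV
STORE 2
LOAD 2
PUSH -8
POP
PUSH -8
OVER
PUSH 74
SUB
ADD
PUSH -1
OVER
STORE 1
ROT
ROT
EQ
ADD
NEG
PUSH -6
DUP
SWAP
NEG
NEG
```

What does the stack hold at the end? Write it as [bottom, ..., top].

PUSH 66 : [66]
NEG     : [-66]
PUSH 4  : [-66, 4]
POP     : [-66]
PUSH 1  : [-66, 1]
DIV     : [-66]
STORE 2 : []
LOAD 2  : [-66]
PUSH -8 : [-66, -8]
POP     : [-66]
PUSH -8 : [-66, -8]
OVER    : [-66, -8, -66]
PUSH 74 : [-66, -8, -66, 74]
SUB     : [-66, -8, -140]
ADD     : [-66, -148]
PUSH -1 : [-66, -148, -1]
OVER    : [-66, -148, -1, -148]
STORE 1 : [-66, -148, -1]
ROT     : [-148, -1, -66]
ROT     : [-1, -66, -148]
EQ      : [-1, 0]
ADD     : [-1]
NEG     : [1]
PUSH -6 : [1, -6]
DUP     : [1, -6, -6]
SWAP    : [1, -6, -6]
NEG     : [1, -6, 6]
NEG     : [1, -6, -6]

[1, -6, -6]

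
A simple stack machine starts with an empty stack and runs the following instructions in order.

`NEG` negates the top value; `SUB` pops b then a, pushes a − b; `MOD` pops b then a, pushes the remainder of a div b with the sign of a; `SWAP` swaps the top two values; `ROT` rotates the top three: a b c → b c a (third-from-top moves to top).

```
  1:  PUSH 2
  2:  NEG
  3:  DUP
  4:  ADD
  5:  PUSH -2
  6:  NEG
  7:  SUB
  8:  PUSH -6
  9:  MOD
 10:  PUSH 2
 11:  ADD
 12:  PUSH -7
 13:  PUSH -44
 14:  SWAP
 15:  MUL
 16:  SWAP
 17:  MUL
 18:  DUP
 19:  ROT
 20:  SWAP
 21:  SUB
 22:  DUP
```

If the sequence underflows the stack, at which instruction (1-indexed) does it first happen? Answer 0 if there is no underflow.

PUSH 2   → 2
NEG      → -2
DUP      → -2 -2
ADD      → -4
PUSH -2  → -4 -2
NEG      → -4 2
SUB      → -6
PUSH -6  → -6 -6
MOD      → 0
PUSH 2   → 0 2
ADD      → 2
PUSH -7  → 2 -7
PUSH -44 → 2 -7 -44
SWAP     → 2 -44 -7
MUL      → 2 308
SWAP     → 308 2
MUL      → 616
DUP      → 616 616
ROT  — needs 3 operands, stack has 2 → underflow

19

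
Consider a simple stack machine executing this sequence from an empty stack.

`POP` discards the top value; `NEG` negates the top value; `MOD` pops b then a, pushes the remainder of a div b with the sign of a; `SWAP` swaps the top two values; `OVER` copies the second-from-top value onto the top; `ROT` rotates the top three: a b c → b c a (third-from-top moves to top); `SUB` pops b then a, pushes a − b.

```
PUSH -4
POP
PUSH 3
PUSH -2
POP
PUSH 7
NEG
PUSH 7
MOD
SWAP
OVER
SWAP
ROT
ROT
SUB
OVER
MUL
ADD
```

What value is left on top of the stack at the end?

3

PUSH -4 → [-4]
POP     → []
PUSH 3  → [3]
PUSH -2 → [3, -2]
POP     → [3]
PUSH 7  → [3, 7]
NEG     → [3, -7]
PUSH 7  → [3, -7, 7]
MOD     → [3, 0]
SWAP    → [0, 3]
OVER    → [0, 3, 0]
SWAP    → [0, 0, 3]
ROT     → [0, 3, 0]
ROT     → [3, 0, 0]
SUB     → [3, 0]
OVER    → [3, 0, 3]
MUL     → [3, 0]
ADD     → [3]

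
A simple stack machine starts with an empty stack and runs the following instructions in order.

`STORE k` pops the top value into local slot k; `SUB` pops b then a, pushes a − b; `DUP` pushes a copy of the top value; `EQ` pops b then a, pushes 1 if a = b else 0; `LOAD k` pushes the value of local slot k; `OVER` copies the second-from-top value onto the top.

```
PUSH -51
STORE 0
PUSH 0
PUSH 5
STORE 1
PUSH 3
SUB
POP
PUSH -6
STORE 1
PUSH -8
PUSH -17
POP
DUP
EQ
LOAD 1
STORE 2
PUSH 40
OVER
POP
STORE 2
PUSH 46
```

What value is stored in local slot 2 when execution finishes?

40

PUSH -51  -51
STORE 0   (empty)
PUSH 0    0
PUSH 5    0 5
STORE 1   0
PUSH 3    0 3
SUB       -3
POP       (empty)
PUSH -6   -6
STORE 1   (empty)
PUSH -8   -8
PUSH -17  -8 -17
POP       -8
DUP       -8 -8
EQ        1
LOAD 1    1 -6
STORE 2   1
PUSH 40   1 40
OVER      1 40 1
POP       1 40
STORE 2   1
PUSH 46   1 46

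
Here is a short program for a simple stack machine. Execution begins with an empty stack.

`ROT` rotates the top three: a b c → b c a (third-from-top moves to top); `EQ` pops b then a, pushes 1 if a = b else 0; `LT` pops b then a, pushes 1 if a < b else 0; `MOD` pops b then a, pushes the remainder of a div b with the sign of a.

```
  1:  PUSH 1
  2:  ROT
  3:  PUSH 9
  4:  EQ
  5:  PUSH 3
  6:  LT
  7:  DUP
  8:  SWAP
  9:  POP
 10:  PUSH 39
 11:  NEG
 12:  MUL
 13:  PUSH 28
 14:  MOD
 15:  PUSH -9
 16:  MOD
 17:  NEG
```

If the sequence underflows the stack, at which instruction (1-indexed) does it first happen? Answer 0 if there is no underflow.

PUSH 1 : 1
ROT  — needs 3 operands, stack has 1 → underflow

2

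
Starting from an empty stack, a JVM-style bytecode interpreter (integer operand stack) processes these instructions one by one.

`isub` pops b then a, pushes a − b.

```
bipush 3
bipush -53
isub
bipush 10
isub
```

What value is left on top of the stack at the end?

bipush 3   → [3]
bipush -53 → [3, -53]
isub       → [56]
bipush 10  → [56, 10]
isub       → [46]

46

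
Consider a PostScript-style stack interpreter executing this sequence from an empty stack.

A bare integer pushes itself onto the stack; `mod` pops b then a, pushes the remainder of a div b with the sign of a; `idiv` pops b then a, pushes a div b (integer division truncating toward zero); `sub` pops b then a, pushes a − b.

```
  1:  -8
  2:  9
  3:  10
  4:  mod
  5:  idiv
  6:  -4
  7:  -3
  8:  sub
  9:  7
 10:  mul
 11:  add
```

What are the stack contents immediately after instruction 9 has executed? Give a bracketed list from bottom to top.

-8   : [-8]
9    : [-8, 9]
10   : [-8, 9, 10]
mod  : [-8, 9]
idiv : [0]
-4   : [0, -4]
-3   : [0, -4, -3]
sub  : [0, -1]
7    : [0, -1, 7]

[0, -1, 7]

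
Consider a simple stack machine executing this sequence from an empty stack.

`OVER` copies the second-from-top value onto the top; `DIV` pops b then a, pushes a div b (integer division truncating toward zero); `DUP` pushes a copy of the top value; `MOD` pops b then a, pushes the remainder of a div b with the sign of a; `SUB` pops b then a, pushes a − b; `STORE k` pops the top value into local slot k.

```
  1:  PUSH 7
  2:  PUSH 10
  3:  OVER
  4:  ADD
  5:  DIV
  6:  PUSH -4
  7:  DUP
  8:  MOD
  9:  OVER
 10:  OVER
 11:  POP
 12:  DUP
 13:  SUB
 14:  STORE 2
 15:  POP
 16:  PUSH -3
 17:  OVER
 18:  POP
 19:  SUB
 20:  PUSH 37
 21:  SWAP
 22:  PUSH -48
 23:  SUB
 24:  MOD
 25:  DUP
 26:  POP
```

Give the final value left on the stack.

PUSH 7   → [7]
PUSH 10  → [7, 10]
OVER     → [7, 10, 7]
ADD      → [7, 17]
DIV      → [0]
PUSH -4  → [0, -4]
DUP      → [0, -4, -4]
MOD      → [0, 0]
OVER     → [0, 0, 0]
OVER     → [0, 0, 0, 0]
POP      → [0, 0, 0]
DUP      → [0, 0, 0, 0]
SUB      → [0, 0, 0]
STORE 2  → [0, 0]
POP      → [0]
PUSH -3  → [0, -3]
OVER     → [0, -3, 0]
POP      → [0, -3]
SUB      → [3]
PUSH 37  → [3, 37]
SWAP     → [37, 3]
PUSH -48 → [37, 3, -48]
SUB      → [37, 51]
MOD      → [37]
DUP      → [37, 37]
POP      → [37]

37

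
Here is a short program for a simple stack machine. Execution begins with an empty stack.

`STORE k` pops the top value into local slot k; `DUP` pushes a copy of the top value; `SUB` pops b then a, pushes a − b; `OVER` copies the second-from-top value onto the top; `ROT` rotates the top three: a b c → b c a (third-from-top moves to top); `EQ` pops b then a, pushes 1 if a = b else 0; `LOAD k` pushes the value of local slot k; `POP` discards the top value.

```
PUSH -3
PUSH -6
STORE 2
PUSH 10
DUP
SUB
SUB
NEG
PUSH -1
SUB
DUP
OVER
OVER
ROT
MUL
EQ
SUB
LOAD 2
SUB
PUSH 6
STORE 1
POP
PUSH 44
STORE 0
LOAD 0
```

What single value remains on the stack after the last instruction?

PUSH -3 -> -3
PUSH -6 -> -3 -6
STORE 2 -> -3
PUSH 10 -> -3 10
DUP     -> -3 10 10
SUB     -> -3 0
SUB     -> -3
NEG     -> 3
PUSH -1 -> 3 -1
SUB     -> 4
DUP     -> 4 4
OVER    -> 4 4 4
OVER    -> 4 4 4 4
ROT     -> 4 4 4 4
MUL     -> 4 4 16
EQ      -> 4 0
SUB     -> 4
LOAD 2  -> 4 -6
SUB     -> 10
PUSH 6  -> 10 6
STORE 1 -> 10
POP     -> (empty)
PUSH 44 -> 44
STORE 0 -> (empty)
LOAD 0  -> 44

44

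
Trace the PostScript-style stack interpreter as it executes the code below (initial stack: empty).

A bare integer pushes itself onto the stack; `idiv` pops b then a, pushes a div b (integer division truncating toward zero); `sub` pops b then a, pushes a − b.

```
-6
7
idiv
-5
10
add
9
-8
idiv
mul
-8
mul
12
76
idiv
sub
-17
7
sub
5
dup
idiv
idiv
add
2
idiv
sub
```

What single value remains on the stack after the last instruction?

-6   -> [-6]
7    -> [-6, 7]
idiv -> [0]
-5   -> [0, -5]
10   -> [0, -5, 10]
add  -> [0, 5]
9    -> [0, 5, 9]
-8   -> [0, 5, 9, -8]
idiv -> [0, 5, -1]
mul  -> [0, -5]
-8   -> [0, -5, -8]
mul  -> [0, 40]
12   -> [0, 40, 12]
76   -> [0, 40, 12, 76]
idiv -> [0, 40, 0]
sub  -> [0, 40]
-17  -> [0, 40, -17]
7    -> [0, 40, -17, 7]
sub  -> [0, 40, -24]
5    -> [0, 40, -24, 5]
dup  -> [0, 40, -24, 5, 5]
idiv -> [0, 40, -24, 1]
idiv -> [0, 40, -24]
add  -> [0, 16]
2    -> [0, 16, 2]
idiv -> [0, 8]
sub  -> [-8]

-8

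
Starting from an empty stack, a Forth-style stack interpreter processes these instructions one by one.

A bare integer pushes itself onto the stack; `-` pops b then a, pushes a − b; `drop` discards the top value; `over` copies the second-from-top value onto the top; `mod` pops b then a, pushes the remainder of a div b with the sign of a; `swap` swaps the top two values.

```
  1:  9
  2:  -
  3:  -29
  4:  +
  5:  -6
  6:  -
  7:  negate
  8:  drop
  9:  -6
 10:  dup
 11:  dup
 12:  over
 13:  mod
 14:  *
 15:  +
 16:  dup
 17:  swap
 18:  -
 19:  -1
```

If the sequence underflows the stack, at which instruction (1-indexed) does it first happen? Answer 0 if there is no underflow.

2

9 : [9]
-  — needs 2 operands, stack has 1 → underflow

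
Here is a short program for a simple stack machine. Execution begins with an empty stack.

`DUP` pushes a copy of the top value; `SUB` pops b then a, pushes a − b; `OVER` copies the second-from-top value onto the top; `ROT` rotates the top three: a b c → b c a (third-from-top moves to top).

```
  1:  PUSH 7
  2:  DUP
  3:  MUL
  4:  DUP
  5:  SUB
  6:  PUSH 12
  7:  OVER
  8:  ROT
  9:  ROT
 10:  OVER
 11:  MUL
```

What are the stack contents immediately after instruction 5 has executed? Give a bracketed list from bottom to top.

PUSH 7 -> 7
DUP    -> 7 7
MUL    -> 49
DUP    -> 49 49
SUB    -> 0

[0]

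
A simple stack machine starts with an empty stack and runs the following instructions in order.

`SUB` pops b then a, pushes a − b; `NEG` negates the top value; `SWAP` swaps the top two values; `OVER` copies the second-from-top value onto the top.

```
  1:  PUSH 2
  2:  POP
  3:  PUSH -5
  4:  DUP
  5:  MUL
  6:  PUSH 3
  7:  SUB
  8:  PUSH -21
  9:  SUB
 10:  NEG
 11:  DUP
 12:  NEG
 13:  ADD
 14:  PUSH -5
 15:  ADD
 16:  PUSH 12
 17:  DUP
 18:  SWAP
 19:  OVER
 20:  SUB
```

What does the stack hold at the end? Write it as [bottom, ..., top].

PUSH 2   → [2]
POP      → []
PUSH -5  → [-5]
DUP      → [-5, -5]
MUL      → [25]
PUSH 3   → [25, 3]
SUB      → [22]
PUSH -21 → [22, -21]
SUB      → [43]
NEG      → [-43]
DUP      → [-43, -43]
NEG      → [-43, 43]
ADD      → [0]
PUSH -5  → [0, -5]
ADD      → [-5]
PUSH 12  → [-5, 12]
DUP      → [-5, 12, 12]
SWAP     → [-5, 12, 12]
OVER     → [-5, 12, 12, 12]
SUB      → [-5, 12, 0]

[-5, 12, 0]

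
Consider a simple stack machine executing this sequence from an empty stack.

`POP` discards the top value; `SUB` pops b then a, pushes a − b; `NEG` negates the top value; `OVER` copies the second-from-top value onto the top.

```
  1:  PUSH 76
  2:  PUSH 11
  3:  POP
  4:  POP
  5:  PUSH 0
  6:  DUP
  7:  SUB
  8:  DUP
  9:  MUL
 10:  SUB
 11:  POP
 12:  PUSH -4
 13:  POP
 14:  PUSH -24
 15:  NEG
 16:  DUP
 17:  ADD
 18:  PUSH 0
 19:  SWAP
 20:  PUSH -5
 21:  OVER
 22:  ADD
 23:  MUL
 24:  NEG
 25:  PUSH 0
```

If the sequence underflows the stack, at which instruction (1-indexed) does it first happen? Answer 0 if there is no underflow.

10

PUSH 76 -> [76]
PUSH 11 -> [76, 11]
POP     -> [76]
POP     -> []
PUSH 0  -> [0]
DUP     -> [0, 0]
SUB     -> [0]
DUP     -> [0, 0]
MUL     -> [0]
SUB  — needs 2 operands, stack has 1 → underflow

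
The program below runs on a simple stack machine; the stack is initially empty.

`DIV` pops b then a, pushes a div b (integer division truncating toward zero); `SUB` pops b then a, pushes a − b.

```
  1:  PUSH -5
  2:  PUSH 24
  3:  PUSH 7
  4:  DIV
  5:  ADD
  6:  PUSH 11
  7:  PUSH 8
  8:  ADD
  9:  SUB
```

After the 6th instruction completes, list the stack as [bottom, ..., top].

PUSH -5  -5
PUSH 24  -5 24
PUSH 7   -5 24 7
DIV      -5 3
ADD      -2
PUSH 11  -2 11

[-2, 11]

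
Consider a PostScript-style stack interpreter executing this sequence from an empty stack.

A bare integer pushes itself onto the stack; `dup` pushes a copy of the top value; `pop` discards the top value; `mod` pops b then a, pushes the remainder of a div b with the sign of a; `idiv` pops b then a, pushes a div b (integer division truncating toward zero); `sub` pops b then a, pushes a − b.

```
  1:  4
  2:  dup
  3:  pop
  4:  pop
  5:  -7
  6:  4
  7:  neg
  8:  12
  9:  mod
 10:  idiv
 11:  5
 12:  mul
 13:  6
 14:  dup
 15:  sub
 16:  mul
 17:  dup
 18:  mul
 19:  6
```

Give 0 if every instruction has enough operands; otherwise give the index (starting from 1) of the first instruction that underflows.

4     4
dup   4 4
pop   4
pop   (empty)
-7    -7
4     -7 4
neg   -7 -4
12    -7 -4 12
mod   -7 -4
idiv  1
5     1 5
mul   5
6     5 6
dup   5 6 6
sub   5 0
mul   0
dup   0 0
mul   0
6     0 6

0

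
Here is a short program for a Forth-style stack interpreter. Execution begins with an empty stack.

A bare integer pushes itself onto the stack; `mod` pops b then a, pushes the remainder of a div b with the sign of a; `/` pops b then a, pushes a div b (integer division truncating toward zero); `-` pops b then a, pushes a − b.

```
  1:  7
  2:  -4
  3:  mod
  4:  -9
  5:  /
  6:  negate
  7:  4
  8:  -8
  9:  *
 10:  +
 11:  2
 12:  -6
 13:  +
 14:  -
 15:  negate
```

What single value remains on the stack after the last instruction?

7      -> [7]
-4     -> [7, -4]
mod    -> [3]
-9     -> [3, -9]
/      -> [0]
negate -> [0]
4      -> [0, 4]
-8     -> [0, 4, -8]
*      -> [0, -32]
+      -> [-32]
2      -> [-32, 2]
-6     -> [-32, 2, -6]
+      -> [-32, -4]
-      -> [-28]
negate -> [28]

28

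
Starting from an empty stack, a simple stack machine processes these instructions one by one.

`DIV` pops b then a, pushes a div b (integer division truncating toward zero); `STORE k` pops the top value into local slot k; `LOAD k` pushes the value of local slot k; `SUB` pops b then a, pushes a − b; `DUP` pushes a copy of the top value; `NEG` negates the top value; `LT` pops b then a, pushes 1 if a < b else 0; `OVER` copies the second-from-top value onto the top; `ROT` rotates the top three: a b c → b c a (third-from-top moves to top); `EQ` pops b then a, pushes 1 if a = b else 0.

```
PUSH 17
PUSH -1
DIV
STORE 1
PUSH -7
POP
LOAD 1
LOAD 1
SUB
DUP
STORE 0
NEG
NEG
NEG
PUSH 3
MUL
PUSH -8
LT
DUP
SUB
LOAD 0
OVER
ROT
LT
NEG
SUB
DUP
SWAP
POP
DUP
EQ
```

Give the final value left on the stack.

PUSH 17 → [17]
PUSH -1 → [17, -1]
DIV     → [-17]
STORE 1 → []
PUSH -7 → [-7]
POP     → []
LOAD 1  → [-17]
LOAD 1  → [-17, -17]
SUB     → [0]
DUP     → [0, 0]
STORE 0 → [0]
NEG     → [0]
NEG     → [0]
NEG     → [0]
PUSH 3  → [0, 3]
MUL     → [0]
PUSH -8 → [0, -8]
LT      → [0]
DUP     → [0, 0]
SUB     → [0]
LOAD 0  → [0, 0]
OVER    → [0, 0, 0]
ROT     → [0, 0, 0]
LT      → [0, 0]
NEG     → [0, 0]
SUB     → [0]
DUP     → [0, 0]
SWAP    → [0, 0]
POP     → [0]
DUP     → [0, 0]
EQ      → [1]

1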